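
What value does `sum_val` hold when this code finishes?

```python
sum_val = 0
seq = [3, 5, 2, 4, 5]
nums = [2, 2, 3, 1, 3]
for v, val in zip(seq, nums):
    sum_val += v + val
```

Let's trace through this code step by step.

Initialize: sum_val = 0
Initialize: seq = [3, 5, 2, 4, 5]
Initialize: nums = [2, 2, 3, 1, 3]
Entering loop: for v, val in zip(seq, nums):

After execution: sum_val = 30
30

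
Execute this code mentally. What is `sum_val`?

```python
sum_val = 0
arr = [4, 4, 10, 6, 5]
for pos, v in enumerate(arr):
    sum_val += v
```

Let's trace through this code step by step.

Initialize: sum_val = 0
Initialize: arr = [4, 4, 10, 6, 5]
Entering loop: for pos, v in enumerate(arr):

After execution: sum_val = 29
29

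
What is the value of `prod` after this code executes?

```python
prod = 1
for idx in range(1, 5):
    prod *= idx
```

Let's trace through this code step by step.

Initialize: prod = 1
Entering loop: for idx in range(1, 5):

After execution: prod = 24
24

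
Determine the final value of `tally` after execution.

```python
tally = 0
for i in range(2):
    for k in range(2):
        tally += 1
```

Let's trace through this code step by step.

Initialize: tally = 0
Entering loop: for i in range(2):

After execution: tally = 4
4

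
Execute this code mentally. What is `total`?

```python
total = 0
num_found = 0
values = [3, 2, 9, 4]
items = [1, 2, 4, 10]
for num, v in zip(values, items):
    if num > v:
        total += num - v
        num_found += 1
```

Let's trace through this code step by step.

Initialize: total = 0
Initialize: num_found = 0
Initialize: values = [3, 2, 9, 4]
Initialize: items = [1, 2, 4, 10]
Entering loop: for num, v in zip(values, items):

After execution: total = 7
7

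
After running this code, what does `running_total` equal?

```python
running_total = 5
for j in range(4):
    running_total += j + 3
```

Let's trace through this code step by step.

Initialize: running_total = 5
Entering loop: for j in range(4):

After execution: running_total = 23
23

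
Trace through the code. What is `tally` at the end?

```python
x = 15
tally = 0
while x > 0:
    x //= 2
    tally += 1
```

Let's trace through this code step by step.

Initialize: x = 15
Initialize: tally = 0
Entering loop: while x > 0:

After execution: tally = 4
4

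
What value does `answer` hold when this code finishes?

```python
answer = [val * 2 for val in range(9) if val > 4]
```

Let's trace through this code step by step.

Initialize: answer = [val * 2 for val in range(9) if val > 4]

After execution: answer = [10, 12, 14, 16]
[10, 12, 14, 16]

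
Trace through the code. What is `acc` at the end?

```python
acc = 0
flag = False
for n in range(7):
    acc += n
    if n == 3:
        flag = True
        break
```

Let's trace through this code step by step.

Initialize: acc = 0
Initialize: flag = False
Entering loop: for n in range(7):

After execution: acc = 6
6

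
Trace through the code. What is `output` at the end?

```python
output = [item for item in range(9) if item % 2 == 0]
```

Let's trace through this code step by step.

Initialize: output = [item for item in range(9) if item % 2 == 0]

After execution: output = [0, 2, 4, 6, 8]
[0, 2, 4, 6, 8]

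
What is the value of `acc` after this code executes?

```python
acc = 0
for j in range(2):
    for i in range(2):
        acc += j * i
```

Let's trace through this code step by step.

Initialize: acc = 0
Entering loop: for j in range(2):

After execution: acc = 1
1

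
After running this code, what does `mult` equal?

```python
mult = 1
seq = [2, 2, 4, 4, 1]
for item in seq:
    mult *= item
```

Let's trace through this code step by step.

Initialize: mult = 1
Initialize: seq = [2, 2, 4, 4, 1]
Entering loop: for item in seq:

After execution: mult = 64
64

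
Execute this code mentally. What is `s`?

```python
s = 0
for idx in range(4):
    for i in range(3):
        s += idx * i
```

Let's trace through this code step by step.

Initialize: s = 0
Entering loop: for idx in range(4):

After execution: s = 18
18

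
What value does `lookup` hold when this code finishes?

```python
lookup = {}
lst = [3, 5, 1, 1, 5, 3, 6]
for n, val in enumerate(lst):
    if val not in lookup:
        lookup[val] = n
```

Let's trace through this code step by step.

Initialize: lookup = {}
Initialize: lst = [3, 5, 1, 1, 5, 3, 6]
Entering loop: for n, val in enumerate(lst):

After execution: lookup = {3: 0, 5: 1, 1: 2, 6: 6}
{3: 0, 5: 1, 1: 2, 6: 6}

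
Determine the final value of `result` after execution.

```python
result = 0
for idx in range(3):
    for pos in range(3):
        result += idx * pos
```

Let's trace through this code step by step.

Initialize: result = 0
Entering loop: for idx in range(3):

After execution: result = 9
9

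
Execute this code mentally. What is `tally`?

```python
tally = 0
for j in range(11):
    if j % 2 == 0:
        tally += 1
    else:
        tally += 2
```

Let's trace through this code step by step.

Initialize: tally = 0
Entering loop: for j in range(11):

After execution: tally = 16
16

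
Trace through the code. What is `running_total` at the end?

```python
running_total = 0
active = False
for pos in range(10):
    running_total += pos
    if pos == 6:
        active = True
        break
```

Let's trace through this code step by step.

Initialize: running_total = 0
Initialize: active = False
Entering loop: for pos in range(10):

After execution: running_total = 21
21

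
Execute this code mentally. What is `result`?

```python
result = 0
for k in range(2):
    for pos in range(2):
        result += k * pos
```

Let's trace through this code step by step.

Initialize: result = 0
Entering loop: for k in range(2):

After execution: result = 1
1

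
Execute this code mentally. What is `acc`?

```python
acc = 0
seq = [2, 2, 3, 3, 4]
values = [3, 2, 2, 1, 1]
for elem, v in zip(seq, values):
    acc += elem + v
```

Let's trace through this code step by step.

Initialize: acc = 0
Initialize: seq = [2, 2, 3, 3, 4]
Initialize: values = [3, 2, 2, 1, 1]
Entering loop: for elem, v in zip(seq, values):

After execution: acc = 23
23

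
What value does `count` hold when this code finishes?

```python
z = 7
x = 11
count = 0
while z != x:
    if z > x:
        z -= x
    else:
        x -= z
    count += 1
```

Let's trace through this code step by step.

Initialize: z = 7
Initialize: x = 11
Initialize: count = 0
Entering loop: while z != x:

After execution: count = 5
5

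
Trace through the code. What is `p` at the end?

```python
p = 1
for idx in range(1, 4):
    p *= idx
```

Let's trace through this code step by step.

Initialize: p = 1
Entering loop: for idx in range(1, 4):

After execution: p = 6
6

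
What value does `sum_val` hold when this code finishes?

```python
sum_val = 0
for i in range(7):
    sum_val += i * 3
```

Let's trace through this code step by step.

Initialize: sum_val = 0
Entering loop: for i in range(7):

After execution: sum_val = 63
63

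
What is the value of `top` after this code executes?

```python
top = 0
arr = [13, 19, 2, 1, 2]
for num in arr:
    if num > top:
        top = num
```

Let's trace through this code step by step.

Initialize: top = 0
Initialize: arr = [13, 19, 2, 1, 2]
Entering loop: for num in arr:

After execution: top = 19
19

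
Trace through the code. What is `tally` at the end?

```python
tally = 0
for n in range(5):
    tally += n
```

Let's trace through this code step by step.

Initialize: tally = 0
Entering loop: for n in range(5):

After execution: tally = 10
10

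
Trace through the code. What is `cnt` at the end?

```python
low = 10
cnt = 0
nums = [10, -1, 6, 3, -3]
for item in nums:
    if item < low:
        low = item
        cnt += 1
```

Let's trace through this code step by step.

Initialize: low = 10
Initialize: cnt = 0
Initialize: nums = [10, -1, 6, 3, -3]
Entering loop: for item in nums:

After execution: cnt = 2
2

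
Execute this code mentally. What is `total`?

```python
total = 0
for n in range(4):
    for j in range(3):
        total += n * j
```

Let's trace through this code step by step.

Initialize: total = 0
Entering loop: for n in range(4):

After execution: total = 18
18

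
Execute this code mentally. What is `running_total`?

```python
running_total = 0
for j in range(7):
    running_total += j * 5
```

Let's trace through this code step by step.

Initialize: running_total = 0
Entering loop: for j in range(7):

After execution: running_total = 105
105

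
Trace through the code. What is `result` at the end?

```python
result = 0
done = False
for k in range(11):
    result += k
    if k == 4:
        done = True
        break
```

Let's trace through this code step by step.

Initialize: result = 0
Initialize: done = False
Entering loop: for k in range(11):

After execution: result = 10
10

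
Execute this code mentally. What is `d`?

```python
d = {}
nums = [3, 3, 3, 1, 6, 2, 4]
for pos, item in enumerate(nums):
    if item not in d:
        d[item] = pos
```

Let's trace through this code step by step.

Initialize: d = {}
Initialize: nums = [3, 3, 3, 1, 6, 2, 4]
Entering loop: for pos, item in enumerate(nums):

After execution: d = {3: 0, 1: 3, 6: 4, 2: 5, 4: 6}
{3: 0, 1: 3, 6: 4, 2: 5, 4: 6}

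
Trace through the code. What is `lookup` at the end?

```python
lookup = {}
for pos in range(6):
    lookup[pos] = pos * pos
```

Let's trace through this code step by step.

Initialize: lookup = {}
Entering loop: for pos in range(6):

After execution: lookup = {0: 0, 1: 1, 2: 4, 3: 9, 4: 16, 5: 25}
{0: 0, 1: 1, 2: 4, 3: 9, 4: 16, 5: 25}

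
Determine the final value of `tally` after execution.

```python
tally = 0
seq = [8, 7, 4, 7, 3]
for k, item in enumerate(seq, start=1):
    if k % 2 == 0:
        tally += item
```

Let's trace through this code step by step.

Initialize: tally = 0
Initialize: seq = [8, 7, 4, 7, 3]
Entering loop: for k, item in enumerate(seq, start=1):

After execution: tally = 14
14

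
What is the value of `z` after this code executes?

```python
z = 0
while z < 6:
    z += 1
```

Let's trace through this code step by step.

Initialize: z = 0
Entering loop: while z < 6:

After execution: z = 6
6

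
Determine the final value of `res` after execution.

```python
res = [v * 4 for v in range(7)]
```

Let's trace through this code step by step.

Initialize: res = [v * 4 for v in range(7)]

After execution: res = [0, 4, 8, 12, 16, 20, 24]
[0, 4, 8, 12, 16, 20, 24]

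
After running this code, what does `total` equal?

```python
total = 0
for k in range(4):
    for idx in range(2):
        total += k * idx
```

Let's trace through this code step by step.

Initialize: total = 0
Entering loop: for k in range(4):

After execution: total = 6
6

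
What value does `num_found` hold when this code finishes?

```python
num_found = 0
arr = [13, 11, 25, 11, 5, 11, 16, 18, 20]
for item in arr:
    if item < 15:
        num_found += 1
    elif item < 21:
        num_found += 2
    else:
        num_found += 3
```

Let's trace through this code step by step.

Initialize: num_found = 0
Initialize: arr = [13, 11, 25, 11, 5, 11, 16, 18, 20]
Entering loop: for item in arr:

After execution: num_found = 14
14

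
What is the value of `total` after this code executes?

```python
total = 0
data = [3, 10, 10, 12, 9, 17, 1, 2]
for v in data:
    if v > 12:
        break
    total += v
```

Let's trace through this code step by step.

Initialize: total = 0
Initialize: data = [3, 10, 10, 12, 9, 17, 1, 2]
Entering loop: for v in data:

After execution: total = 44
44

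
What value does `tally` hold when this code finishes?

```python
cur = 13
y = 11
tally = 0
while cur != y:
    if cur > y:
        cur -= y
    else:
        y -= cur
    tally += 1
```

Let's trace through this code step by step.

Initialize: cur = 13
Initialize: y = 11
Initialize: tally = 0
Entering loop: while cur != y:

After execution: tally = 7
7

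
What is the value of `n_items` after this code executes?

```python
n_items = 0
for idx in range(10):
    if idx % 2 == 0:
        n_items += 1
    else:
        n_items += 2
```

Let's trace through this code step by step.

Initialize: n_items = 0
Entering loop: for idx in range(10):

After execution: n_items = 15
15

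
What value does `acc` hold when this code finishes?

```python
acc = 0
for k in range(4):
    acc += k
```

Let's trace through this code step by step.

Initialize: acc = 0
Entering loop: for k in range(4):

After execution: acc = 6
6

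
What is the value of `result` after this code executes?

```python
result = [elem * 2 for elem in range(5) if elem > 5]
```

Let's trace through this code step by step.

Initialize: result = [elem * 2 for elem in range(5) if elem > 5]

After execution: result = []
[]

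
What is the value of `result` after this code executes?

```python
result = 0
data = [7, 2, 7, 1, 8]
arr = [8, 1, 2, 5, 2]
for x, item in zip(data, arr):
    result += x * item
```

Let's trace through this code step by step.

Initialize: result = 0
Initialize: data = [7, 2, 7, 1, 8]
Initialize: arr = [8, 1, 2, 5, 2]
Entering loop: for x, item in zip(data, arr):

After execution: result = 93
93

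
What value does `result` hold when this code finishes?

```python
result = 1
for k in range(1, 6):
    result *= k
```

Let's trace through this code step by step.

Initialize: result = 1
Entering loop: for k in range(1, 6):

After execution: result = 120
120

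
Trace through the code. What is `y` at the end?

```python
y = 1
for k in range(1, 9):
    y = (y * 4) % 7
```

Let's trace through this code step by step.

Initialize: y = 1
Entering loop: for k in range(1, 9):

After execution: y = 2
2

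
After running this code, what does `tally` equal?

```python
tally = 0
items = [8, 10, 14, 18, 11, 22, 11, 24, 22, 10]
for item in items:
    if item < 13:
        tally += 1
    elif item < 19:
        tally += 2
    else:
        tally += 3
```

Let's trace through this code step by step.

Initialize: tally = 0
Initialize: items = [8, 10, 14, 18, 11, 22, 11, 24, 22, 10]
Entering loop: for item in items:

After execution: tally = 18
18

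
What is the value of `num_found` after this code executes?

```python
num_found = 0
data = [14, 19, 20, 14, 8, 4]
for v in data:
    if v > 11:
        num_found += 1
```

Let's trace through this code step by step.

Initialize: num_found = 0
Initialize: data = [14, 19, 20, 14, 8, 4]
Entering loop: for v in data:

After execution: num_found = 4
4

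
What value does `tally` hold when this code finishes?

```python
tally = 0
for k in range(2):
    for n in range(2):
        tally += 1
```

Let's trace through this code step by step.

Initialize: tally = 0
Entering loop: for k in range(2):

After execution: tally = 4
4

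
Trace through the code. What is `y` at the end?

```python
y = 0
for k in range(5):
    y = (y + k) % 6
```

Let's trace through this code step by step.

Initialize: y = 0
Entering loop: for k in range(5):

After execution: y = 4
4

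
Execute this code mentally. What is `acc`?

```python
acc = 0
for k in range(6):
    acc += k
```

Let's trace through this code step by step.

Initialize: acc = 0
Entering loop: for k in range(6):

After execution: acc = 15
15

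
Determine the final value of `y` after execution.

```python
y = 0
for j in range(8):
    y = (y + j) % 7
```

Let's trace through this code step by step.

Initialize: y = 0
Entering loop: for j in range(8):

After execution: y = 0
0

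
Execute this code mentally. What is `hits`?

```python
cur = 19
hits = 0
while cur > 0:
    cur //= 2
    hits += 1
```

Let's trace through this code step by step.

Initialize: cur = 19
Initialize: hits = 0
Entering loop: while cur > 0:

After execution: hits = 5
5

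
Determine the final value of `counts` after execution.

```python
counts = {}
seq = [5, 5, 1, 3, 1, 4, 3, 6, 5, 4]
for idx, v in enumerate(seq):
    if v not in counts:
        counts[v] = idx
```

Let's trace through this code step by step.

Initialize: counts = {}
Initialize: seq = [5, 5, 1, 3, 1, 4, 3, 6, 5, 4]
Entering loop: for idx, v in enumerate(seq):

After execution: counts = {5: 0, 1: 2, 3: 3, 4: 5, 6: 7}
{5: 0, 1: 2, 3: 3, 4: 5, 6: 7}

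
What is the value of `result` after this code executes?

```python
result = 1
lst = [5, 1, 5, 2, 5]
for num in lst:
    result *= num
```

Let's trace through this code step by step.

Initialize: result = 1
Initialize: lst = [5, 1, 5, 2, 5]
Entering loop: for num in lst:

After execution: result = 250
250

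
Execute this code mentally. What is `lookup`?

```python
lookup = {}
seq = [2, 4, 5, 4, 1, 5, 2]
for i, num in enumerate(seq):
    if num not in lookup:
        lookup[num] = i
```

Let's trace through this code step by step.

Initialize: lookup = {}
Initialize: seq = [2, 4, 5, 4, 1, 5, 2]
Entering loop: for i, num in enumerate(seq):

After execution: lookup = {2: 0, 4: 1, 5: 2, 1: 4}
{2: 0, 4: 1, 5: 2, 1: 4}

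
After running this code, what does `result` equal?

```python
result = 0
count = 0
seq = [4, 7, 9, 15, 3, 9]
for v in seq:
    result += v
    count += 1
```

Let's trace through this code step by step.

Initialize: result = 0
Initialize: count = 0
Initialize: seq = [4, 7, 9, 15, 3, 9]
Entering loop: for v in seq:

After execution: result = 47
47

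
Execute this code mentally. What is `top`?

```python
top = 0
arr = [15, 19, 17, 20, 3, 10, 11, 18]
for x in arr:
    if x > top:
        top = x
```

Let's trace through this code step by step.

Initialize: top = 0
Initialize: arr = [15, 19, 17, 20, 3, 10, 11, 18]
Entering loop: for x in arr:

After execution: top = 20
20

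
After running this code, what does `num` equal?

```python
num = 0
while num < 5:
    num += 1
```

Let's trace through this code step by step.

Initialize: num = 0
Entering loop: while num < 5:

After execution: num = 5
5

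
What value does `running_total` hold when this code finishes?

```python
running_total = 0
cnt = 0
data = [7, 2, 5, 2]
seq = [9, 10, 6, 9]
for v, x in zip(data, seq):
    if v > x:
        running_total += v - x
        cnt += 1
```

Let's trace through this code step by step.

Initialize: running_total = 0
Initialize: cnt = 0
Initialize: data = [7, 2, 5, 2]
Initialize: seq = [9, 10, 6, 9]
Entering loop: for v, x in zip(data, seq):

After execution: running_total = 0
0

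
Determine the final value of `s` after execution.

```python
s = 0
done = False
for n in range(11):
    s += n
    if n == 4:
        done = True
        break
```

Let's trace through this code step by step.

Initialize: s = 0
Initialize: done = False
Entering loop: for n in range(11):

After execution: s = 10
10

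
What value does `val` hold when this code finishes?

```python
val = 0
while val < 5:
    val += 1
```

Let's trace through this code step by step.

Initialize: val = 0
Entering loop: while val < 5:

After execution: val = 5
5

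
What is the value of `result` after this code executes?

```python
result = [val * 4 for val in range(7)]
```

Let's trace through this code step by step.

Initialize: result = [val * 4 for val in range(7)]

After execution: result = [0, 4, 8, 12, 16, 20, 24]
[0, 4, 8, 12, 16, 20, 24]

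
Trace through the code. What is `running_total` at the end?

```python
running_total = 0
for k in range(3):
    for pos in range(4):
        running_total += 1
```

Let's trace through this code step by step.

Initialize: running_total = 0
Entering loop: for k in range(3):

After execution: running_total = 12
12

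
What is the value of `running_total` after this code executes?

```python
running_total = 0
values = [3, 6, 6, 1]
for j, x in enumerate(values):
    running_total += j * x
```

Let's trace through this code step by step.

Initialize: running_total = 0
Initialize: values = [3, 6, 6, 1]
Entering loop: for j, x in enumerate(values):

After execution: running_total = 21
21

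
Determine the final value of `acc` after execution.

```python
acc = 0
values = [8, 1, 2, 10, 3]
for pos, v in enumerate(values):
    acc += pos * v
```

Let's trace through this code step by step.

Initialize: acc = 0
Initialize: values = [8, 1, 2, 10, 3]
Entering loop: for pos, v in enumerate(values):

After execution: acc = 47
47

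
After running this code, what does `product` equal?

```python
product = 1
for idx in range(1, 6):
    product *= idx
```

Let's trace through this code step by step.

Initialize: product = 1
Entering loop: for idx in range(1, 6):

After execution: product = 120
120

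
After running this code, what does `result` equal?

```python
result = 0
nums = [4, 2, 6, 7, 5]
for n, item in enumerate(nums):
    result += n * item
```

Let's trace through this code step by step.

Initialize: result = 0
Initialize: nums = [4, 2, 6, 7, 5]
Entering loop: for n, item in enumerate(nums):

After execution: result = 55
55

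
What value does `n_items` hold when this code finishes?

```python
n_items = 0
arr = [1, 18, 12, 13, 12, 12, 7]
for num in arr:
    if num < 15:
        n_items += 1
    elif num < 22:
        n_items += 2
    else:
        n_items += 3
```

Let's trace through this code step by step.

Initialize: n_items = 0
Initialize: arr = [1, 18, 12, 13, 12, 12, 7]
Entering loop: for num in arr:

After execution: n_items = 8
8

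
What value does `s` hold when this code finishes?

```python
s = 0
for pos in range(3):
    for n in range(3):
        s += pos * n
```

Let's trace through this code step by step.

Initialize: s = 0
Entering loop: for pos in range(3):

After execution: s = 9
9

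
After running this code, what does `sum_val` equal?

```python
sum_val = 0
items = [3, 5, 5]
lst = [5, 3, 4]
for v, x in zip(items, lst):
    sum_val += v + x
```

Let's trace through this code step by step.

Initialize: sum_val = 0
Initialize: items = [3, 5, 5]
Initialize: lst = [5, 3, 4]
Entering loop: for v, x in zip(items, lst):

After execution: sum_val = 25
25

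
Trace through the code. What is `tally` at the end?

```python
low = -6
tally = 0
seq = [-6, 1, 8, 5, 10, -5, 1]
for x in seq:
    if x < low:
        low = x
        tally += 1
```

Let's trace through this code step by step.

Initialize: low = -6
Initialize: tally = 0
Initialize: seq = [-6, 1, 8, 5, 10, -5, 1]
Entering loop: for x in seq:

After execution: tally = 0
0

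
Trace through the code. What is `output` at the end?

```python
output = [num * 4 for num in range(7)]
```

Let's trace through this code step by step.

Initialize: output = [num * 4 for num in range(7)]

After execution: output = [0, 4, 8, 12, 16, 20, 24]
[0, 4, 8, 12, 16, 20, 24]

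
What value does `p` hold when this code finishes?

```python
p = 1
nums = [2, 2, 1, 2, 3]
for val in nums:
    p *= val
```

Let's trace through this code step by step.

Initialize: p = 1
Initialize: nums = [2, 2, 1, 2, 3]
Entering loop: for val in nums:

After execution: p = 24
24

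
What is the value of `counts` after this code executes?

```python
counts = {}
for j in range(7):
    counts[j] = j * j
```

Let's trace through this code step by step.

Initialize: counts = {}
Entering loop: for j in range(7):

After execution: counts = {0: 0, 1: 1, 2: 4, 3: 9, 4: 16, 5: 25, 6: 36}
{0: 0, 1: 1, 2: 4, 3: 9, 4: 16, 5: 25, 6: 36}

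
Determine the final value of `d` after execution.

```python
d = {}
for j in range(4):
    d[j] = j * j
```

Let's trace through this code step by step.

Initialize: d = {}
Entering loop: for j in range(4):

After execution: d = {0: 0, 1: 1, 2: 4, 3: 9}
{0: 0, 1: 1, 2: 4, 3: 9}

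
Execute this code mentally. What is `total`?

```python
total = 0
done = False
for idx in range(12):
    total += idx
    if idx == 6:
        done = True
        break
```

Let's trace through this code step by step.

Initialize: total = 0
Initialize: done = False
Entering loop: for idx in range(12):

After execution: total = 21
21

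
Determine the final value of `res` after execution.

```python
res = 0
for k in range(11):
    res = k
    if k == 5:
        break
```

Let's trace through this code step by step.

Initialize: res = 0
Entering loop: for k in range(11):

After execution: res = 5
5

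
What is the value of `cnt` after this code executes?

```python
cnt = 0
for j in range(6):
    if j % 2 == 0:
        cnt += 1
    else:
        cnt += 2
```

Let's trace through this code step by step.

Initialize: cnt = 0
Entering loop: for j in range(6):

After execution: cnt = 9
9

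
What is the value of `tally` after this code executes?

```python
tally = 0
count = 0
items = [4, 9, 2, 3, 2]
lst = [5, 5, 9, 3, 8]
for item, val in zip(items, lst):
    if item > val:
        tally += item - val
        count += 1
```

Let's trace through this code step by step.

Initialize: tally = 0
Initialize: count = 0
Initialize: items = [4, 9, 2, 3, 2]
Initialize: lst = [5, 5, 9, 3, 8]
Entering loop: for item, val in zip(items, lst):

After execution: tally = 4
4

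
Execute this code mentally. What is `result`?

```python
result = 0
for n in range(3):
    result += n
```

Let's trace through this code step by step.

Initialize: result = 0
Entering loop: for n in range(3):

After execution: result = 3
3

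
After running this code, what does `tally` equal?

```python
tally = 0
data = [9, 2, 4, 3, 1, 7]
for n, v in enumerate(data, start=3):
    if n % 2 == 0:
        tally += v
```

Let's trace through this code step by step.

Initialize: tally = 0
Initialize: data = [9, 2, 4, 3, 1, 7]
Entering loop: for n, v in enumerate(data, start=3):

After execution: tally = 12
12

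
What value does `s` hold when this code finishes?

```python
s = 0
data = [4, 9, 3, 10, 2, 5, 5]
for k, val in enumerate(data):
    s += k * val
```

Let's trace through this code step by step.

Initialize: s = 0
Initialize: data = [4, 9, 3, 10, 2, 5, 5]
Entering loop: for k, val in enumerate(data):

After execution: s = 108
108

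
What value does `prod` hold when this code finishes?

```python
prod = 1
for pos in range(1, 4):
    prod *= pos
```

Let's trace through this code step by step.

Initialize: prod = 1
Entering loop: for pos in range(1, 4):

After execution: prod = 6
6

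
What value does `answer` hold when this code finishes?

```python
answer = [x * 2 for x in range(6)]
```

Let's trace through this code step by step.

Initialize: answer = [x * 2 for x in range(6)]

After execution: answer = [0, 2, 4, 6, 8, 10]
[0, 2, 4, 6, 8, 10]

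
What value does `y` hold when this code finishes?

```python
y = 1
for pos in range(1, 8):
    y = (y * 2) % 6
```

Let's trace through this code step by step.

Initialize: y = 1
Entering loop: for pos in range(1, 8):

After execution: y = 2
2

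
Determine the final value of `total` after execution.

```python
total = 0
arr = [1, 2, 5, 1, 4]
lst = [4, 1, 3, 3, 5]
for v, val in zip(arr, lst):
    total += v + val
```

Let's trace through this code step by step.

Initialize: total = 0
Initialize: arr = [1, 2, 5, 1, 4]
Initialize: lst = [4, 1, 3, 3, 5]
Entering loop: for v, val in zip(arr, lst):

After execution: total = 29
29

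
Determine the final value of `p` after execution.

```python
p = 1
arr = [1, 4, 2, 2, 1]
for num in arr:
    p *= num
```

Let's trace through this code step by step.

Initialize: p = 1
Initialize: arr = [1, 4, 2, 2, 1]
Entering loop: for num in arr:

After execution: p = 16
16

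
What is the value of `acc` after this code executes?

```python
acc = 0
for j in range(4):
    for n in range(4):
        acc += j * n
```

Let's trace through this code step by step.

Initialize: acc = 0
Entering loop: for j in range(4):

After execution: acc = 36
36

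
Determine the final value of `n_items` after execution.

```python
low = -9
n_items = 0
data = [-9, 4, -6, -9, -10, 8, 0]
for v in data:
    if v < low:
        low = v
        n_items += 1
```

Let's trace through this code step by step.

Initialize: low = -9
Initialize: n_items = 0
Initialize: data = [-9, 4, -6, -9, -10, 8, 0]
Entering loop: for v in data:

After execution: n_items = 1
1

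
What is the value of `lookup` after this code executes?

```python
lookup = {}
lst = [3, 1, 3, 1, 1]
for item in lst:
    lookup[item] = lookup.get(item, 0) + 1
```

Let's trace through this code step by step.

Initialize: lookup = {}
Initialize: lst = [3, 1, 3, 1, 1]
Entering loop: for item in lst:

After execution: lookup = {3: 2, 1: 3}
{3: 2, 1: 3}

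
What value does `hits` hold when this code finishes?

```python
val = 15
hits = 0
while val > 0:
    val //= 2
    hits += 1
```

Let's trace through this code step by step.

Initialize: val = 15
Initialize: hits = 0
Entering loop: while val > 0:

After execution: hits = 4
4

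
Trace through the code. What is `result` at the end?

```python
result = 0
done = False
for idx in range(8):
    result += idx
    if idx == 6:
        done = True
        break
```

Let's trace through this code step by step.

Initialize: result = 0
Initialize: done = False
Entering loop: for idx in range(8):

After execution: result = 21
21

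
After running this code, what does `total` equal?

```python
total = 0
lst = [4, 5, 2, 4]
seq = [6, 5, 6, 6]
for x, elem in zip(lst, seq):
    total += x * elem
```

Let's trace through this code step by step.

Initialize: total = 0
Initialize: lst = [4, 5, 2, 4]
Initialize: seq = [6, 5, 6, 6]
Entering loop: for x, elem in zip(lst, seq):

After execution: total = 85
85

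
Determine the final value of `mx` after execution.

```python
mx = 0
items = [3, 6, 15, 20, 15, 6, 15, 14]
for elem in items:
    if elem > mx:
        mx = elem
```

Let's trace through this code step by step.

Initialize: mx = 0
Initialize: items = [3, 6, 15, 20, 15, 6, 15, 14]
Entering loop: for elem in items:

After execution: mx = 20
20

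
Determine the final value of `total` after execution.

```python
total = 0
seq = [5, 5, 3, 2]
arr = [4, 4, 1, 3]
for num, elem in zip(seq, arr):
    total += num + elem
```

Let's trace through this code step by step.

Initialize: total = 0
Initialize: seq = [5, 5, 3, 2]
Initialize: arr = [4, 4, 1, 3]
Entering loop: for num, elem in zip(seq, arr):

After execution: total = 27
27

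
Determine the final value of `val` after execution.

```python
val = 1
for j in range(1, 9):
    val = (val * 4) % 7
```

Let's trace through this code step by step.

Initialize: val = 1
Entering loop: for j in range(1, 9):

After execution: val = 2
2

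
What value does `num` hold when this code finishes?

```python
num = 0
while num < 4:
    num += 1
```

Let's trace through this code step by step.

Initialize: num = 0
Entering loop: while num < 4:

After execution: num = 4
4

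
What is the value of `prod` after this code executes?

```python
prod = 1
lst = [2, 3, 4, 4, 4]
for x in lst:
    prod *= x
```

Let's trace through this code step by step.

Initialize: prod = 1
Initialize: lst = [2, 3, 4, 4, 4]
Entering loop: for x in lst:

After execution: prod = 384
384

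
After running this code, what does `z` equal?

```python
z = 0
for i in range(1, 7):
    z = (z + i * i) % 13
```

Let's trace through this code step by step.

Initialize: z = 0
Entering loop: for i in range(1, 7):

After execution: z = 0
0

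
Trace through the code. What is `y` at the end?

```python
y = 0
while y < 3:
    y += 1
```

Let's trace through this code step by step.

Initialize: y = 0
Entering loop: while y < 3:

After execution: y = 3
3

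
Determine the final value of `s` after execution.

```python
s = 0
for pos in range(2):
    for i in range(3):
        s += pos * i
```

Let's trace through this code step by step.

Initialize: s = 0
Entering loop: for pos in range(2):

After execution: s = 3
3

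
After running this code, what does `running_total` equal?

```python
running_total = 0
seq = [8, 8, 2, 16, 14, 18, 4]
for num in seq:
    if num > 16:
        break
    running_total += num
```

Let's trace through this code step by step.

Initialize: running_total = 0
Initialize: seq = [8, 8, 2, 16, 14, 18, 4]
Entering loop: for num in seq:

After execution: running_total = 48
48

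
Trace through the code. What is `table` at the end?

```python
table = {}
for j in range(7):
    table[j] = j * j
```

Let's trace through this code step by step.

Initialize: table = {}
Entering loop: for j in range(7):

After execution: table = {0: 0, 1: 1, 2: 4, 3: 9, 4: 16, 5: 25, 6: 36}
{0: 0, 1: 1, 2: 4, 3: 9, 4: 16, 5: 25, 6: 36}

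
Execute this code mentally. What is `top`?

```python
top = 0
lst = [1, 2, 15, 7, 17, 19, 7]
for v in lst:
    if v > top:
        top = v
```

Let's trace through this code step by step.

Initialize: top = 0
Initialize: lst = [1, 2, 15, 7, 17, 19, 7]
Entering loop: for v in lst:

After execution: top = 19
19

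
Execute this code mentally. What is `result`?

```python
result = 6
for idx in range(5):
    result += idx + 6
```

Let's trace through this code step by step.

Initialize: result = 6
Entering loop: for idx in range(5):

After execution: result = 46
46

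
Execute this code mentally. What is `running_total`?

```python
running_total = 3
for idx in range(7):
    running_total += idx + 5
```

Let's trace through this code step by step.

Initialize: running_total = 3
Entering loop: for idx in range(7):

After execution: running_total = 59
59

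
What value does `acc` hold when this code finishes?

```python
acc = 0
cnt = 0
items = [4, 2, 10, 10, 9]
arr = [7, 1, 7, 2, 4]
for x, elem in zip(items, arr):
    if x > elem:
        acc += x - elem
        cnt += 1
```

Let's trace through this code step by step.

Initialize: acc = 0
Initialize: cnt = 0
Initialize: items = [4, 2, 10, 10, 9]
Initialize: arr = [7, 1, 7, 2, 4]
Entering loop: for x, elem in zip(items, arr):

After execution: acc = 17
17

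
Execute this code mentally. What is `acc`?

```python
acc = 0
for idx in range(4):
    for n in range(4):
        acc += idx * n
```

Let's trace through this code step by step.

Initialize: acc = 0
Entering loop: for idx in range(4):

After execution: acc = 36
36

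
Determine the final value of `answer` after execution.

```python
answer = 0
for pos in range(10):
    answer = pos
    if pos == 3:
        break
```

Let's trace through this code step by step.

Initialize: answer = 0
Entering loop: for pos in range(10):

After execution: answer = 3
3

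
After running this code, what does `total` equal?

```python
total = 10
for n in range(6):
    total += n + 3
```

Let's trace through this code step by step.

Initialize: total = 10
Entering loop: for n in range(6):

After execution: total = 43
43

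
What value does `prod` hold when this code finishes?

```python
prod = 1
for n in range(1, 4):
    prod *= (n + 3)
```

Let's trace through this code step by step.

Initialize: prod = 1
Entering loop: for n in range(1, 4):

After execution: prod = 120
120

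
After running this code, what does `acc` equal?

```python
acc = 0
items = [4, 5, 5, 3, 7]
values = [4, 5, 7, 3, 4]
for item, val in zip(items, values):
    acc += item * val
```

Let's trace through this code step by step.

Initialize: acc = 0
Initialize: items = [4, 5, 5, 3, 7]
Initialize: values = [4, 5, 7, 3, 4]
Entering loop: for item, val in zip(items, values):

After execution: acc = 113
113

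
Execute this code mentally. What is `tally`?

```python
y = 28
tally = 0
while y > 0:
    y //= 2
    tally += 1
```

Let's trace through this code step by step.

Initialize: y = 28
Initialize: tally = 0
Entering loop: while y > 0:

After execution: tally = 5
5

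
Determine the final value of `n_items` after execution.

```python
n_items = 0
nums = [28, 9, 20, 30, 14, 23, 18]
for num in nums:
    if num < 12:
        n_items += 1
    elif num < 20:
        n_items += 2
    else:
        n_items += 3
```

Let's trace through this code step by step.

Initialize: n_items = 0
Initialize: nums = [28, 9, 20, 30, 14, 23, 18]
Entering loop: for num in nums:

After execution: n_items = 17
17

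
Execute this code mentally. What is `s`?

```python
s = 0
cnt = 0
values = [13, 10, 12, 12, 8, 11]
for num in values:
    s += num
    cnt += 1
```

Let's trace through this code step by step.

Initialize: s = 0
Initialize: cnt = 0
Initialize: values = [13, 10, 12, 12, 8, 11]
Entering loop: for num in values:

After execution: s = 66
66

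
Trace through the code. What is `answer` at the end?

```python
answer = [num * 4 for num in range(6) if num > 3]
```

Let's trace through this code step by step.

Initialize: answer = [num * 4 for num in range(6) if num > 3]

After execution: answer = [16, 20]
[16, 20]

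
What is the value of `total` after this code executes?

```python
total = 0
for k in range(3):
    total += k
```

Let's trace through this code step by step.

Initialize: total = 0
Entering loop: for k in range(3):

After execution: total = 3
3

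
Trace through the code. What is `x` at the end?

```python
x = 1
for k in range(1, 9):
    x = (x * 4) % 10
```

Let's trace through this code step by step.

Initialize: x = 1
Entering loop: for k in range(1, 9):

After execution: x = 6
6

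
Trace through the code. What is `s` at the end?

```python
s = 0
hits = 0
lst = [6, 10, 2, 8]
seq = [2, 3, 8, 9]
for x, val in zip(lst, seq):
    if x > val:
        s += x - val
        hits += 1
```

Let's trace through this code step by step.

Initialize: s = 0
Initialize: hits = 0
Initialize: lst = [6, 10, 2, 8]
Initialize: seq = [2, 3, 8, 9]
Entering loop: for x, val in zip(lst, seq):

After execution: s = 11
11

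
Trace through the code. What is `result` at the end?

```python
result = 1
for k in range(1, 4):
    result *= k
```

Let's trace through this code step by step.

Initialize: result = 1
Entering loop: for k in range(1, 4):

After execution: result = 6
6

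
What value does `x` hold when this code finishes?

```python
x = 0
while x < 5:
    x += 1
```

Let's trace through this code step by step.

Initialize: x = 0
Entering loop: while x < 5:

After execution: x = 5
5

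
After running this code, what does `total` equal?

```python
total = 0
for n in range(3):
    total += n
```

Let's trace through this code step by step.

Initialize: total = 0
Entering loop: for n in range(3):

After execution: total = 3
3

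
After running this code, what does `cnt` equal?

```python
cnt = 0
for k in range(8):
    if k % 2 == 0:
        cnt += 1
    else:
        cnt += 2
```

Let's trace through this code step by step.

Initialize: cnt = 0
Entering loop: for k in range(8):

After execution: cnt = 12
12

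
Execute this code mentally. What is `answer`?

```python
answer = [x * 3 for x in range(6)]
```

Let's trace through this code step by step.

Initialize: answer = [x * 3 for x in range(6)]

After execution: answer = [0, 3, 6, 9, 12, 15]
[0, 3, 6, 9, 12, 15]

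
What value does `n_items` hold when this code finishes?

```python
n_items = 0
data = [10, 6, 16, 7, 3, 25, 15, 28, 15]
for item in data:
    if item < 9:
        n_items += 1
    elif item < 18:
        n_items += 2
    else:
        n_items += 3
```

Let's trace through this code step by step.

Initialize: n_items = 0
Initialize: data = [10, 6, 16, 7, 3, 25, 15, 28, 15]
Entering loop: for item in data:

After execution: n_items = 17
17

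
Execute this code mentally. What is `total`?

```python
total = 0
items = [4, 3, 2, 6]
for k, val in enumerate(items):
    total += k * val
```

Let's trace through this code step by step.

Initialize: total = 0
Initialize: items = [4, 3, 2, 6]
Entering loop: for k, val in enumerate(items):

After execution: total = 25
25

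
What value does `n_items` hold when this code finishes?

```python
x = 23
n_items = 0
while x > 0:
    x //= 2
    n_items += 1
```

Let's trace through this code step by step.

Initialize: x = 23
Initialize: n_items = 0
Entering loop: while x > 0:

After execution: n_items = 5
5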